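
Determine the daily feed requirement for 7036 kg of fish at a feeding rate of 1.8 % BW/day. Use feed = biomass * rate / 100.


Feeding rate fraction = 1.8% / 100 = 0.018
Daily feed = 7036 kg * 0.018 = 126.648 kg/day

126.648 kg/day


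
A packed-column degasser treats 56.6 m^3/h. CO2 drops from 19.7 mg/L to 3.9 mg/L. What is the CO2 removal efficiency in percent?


CO2_out / CO2_in = 3.9 / 19.7 = 0.19796954
Fraction remaining = 0.19796954
efficiency = (1 - 0.19796954) * 100 = 80.203 %

80.203 %


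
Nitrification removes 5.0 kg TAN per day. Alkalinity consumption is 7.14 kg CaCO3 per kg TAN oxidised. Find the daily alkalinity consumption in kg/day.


Alkalinity factor: 7.14 kg CaCO3 consumed per kg TAN nitrified
alk = 5.0 kg TAN * 7.14 = 35.7 kg CaCO3/day

35.7 kg CaCO3/day


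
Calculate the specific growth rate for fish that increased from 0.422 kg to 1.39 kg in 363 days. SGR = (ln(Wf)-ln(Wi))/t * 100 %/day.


ln(W_f) = ln(1.39) = 0.32930375
ln(W_i) = ln(0.422) = -0.86274996
ln(W_f) - ln(W_i) = 0.32930375 - -0.86274996 = 1.1920537
SGR = 1.1920537 / 363 * 100 = 0.328389 %/day

0.328389 %/day


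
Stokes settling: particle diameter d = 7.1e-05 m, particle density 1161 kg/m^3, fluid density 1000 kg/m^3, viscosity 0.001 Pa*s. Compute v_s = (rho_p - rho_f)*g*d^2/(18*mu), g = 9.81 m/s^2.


Density difference: rho_p - rho_f = 1161 - 1000 = 161 kg/m^3
d^2 = (7.1e-05)^2 = 5.041e-09 m^2
Numerator = (rho_p - rho_f) * g * d^2 = 161 * 9.81 * 5.041e-09 = 7.9618058e-06
Denominator = 18 * mu = 18 * 0.001 = 0.018
v_s = 7.9618058e-06 / 0.018 = 4.42323e-04 m/s
Check: Re = rho_f * v_s * d / mu = 1000 * 4.42323e-04 * 7.1e-05 / 0.001 = 0.0314 < 1, so Stokes' law applies.

4.42323e-04 m/s


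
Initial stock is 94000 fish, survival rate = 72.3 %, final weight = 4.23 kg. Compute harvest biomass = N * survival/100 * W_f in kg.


Survivors = 94000 * 72.3/100 = 67962 fish
Harvest biomass = survivors * W_f = 67962 * 4.23 = 287479.26 kg

287479.26 kg


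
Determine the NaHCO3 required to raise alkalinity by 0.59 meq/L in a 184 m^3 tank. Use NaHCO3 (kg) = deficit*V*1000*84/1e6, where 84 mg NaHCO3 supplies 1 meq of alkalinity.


Tank volume in L = 184 m^3 * 1000 = 184000 L
Total meq required = 0.59 meq/L * 184000 L = 108560 meq
NaHCO3 mass = 108560 meq * 84 mg/meq / 1e6 = 9.11904 kg

9.11904 kg


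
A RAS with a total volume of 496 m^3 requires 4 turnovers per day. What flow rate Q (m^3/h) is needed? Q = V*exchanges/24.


Daily recirculation volume = 496 m^3 * 4 = 1984 m^3/day
Flow rate Q = daily volume / 24 h = 1984 / 24 = 82.6667 m^3/h

82.6667 m^3/h


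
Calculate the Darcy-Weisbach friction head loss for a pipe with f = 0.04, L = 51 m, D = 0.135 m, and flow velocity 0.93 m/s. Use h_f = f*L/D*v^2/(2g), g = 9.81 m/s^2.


v^2 = 0.93^2 = 0.8649 m^2/s^2
L/D = 51/0.135 = 377.77778
h_f = f*(L/D)*v^2/(2g) = 0.04 * 377.77778 * 0.8649 / 19.62 = 0.666137 m

0.666137 m


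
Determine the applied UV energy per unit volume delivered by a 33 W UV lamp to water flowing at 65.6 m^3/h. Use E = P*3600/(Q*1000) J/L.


Energy delivered per hour = 33 W * 3600 s = 118800 J/h
Volume treated per hour = 65.6 m^3/h * 1000 = 65600 L/h
dose = 118800 / 65600 = 1.81098 J/L

1.81098 J/L


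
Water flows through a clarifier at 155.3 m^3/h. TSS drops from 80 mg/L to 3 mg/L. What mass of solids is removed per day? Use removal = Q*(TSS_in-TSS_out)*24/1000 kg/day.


Concentration drop: TSS_in - TSS_out = 80 - 3 = 77 mg/L
Hourly solids removed = Q * dTSS = 155.3 m^3/h * 77 mg/L = 11958.1 g/h  (m^3/h * mg/L = g/h)
Daily solids removed = 11958.1 * 24 = 286994.4 g/day
Convert g to kg: 286994.4 / 1000 = 286.9944 kg/day

286.9944 kg/day


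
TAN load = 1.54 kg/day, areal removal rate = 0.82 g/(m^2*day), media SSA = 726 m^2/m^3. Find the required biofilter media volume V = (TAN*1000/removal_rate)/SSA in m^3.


A = 1.54*1000 / 0.82 = 1878.0488 m^2
V = 1878.0488 / 726 = 2.58684

2.58684 m^3


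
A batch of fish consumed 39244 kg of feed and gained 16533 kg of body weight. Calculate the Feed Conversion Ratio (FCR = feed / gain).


FCR = feed consumed / weight gained
FCR = 39244 kg / 16533 kg = 2.37368

2.37368


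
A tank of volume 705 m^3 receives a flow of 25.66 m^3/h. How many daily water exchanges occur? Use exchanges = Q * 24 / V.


Daily flow volume = 25.66 m^3/h * 24 h = 615.84 m^3/day
Exchanges = daily flow / tank volume = 615.84 / 705 = 0.873532 exchanges/day

0.873532 exchanges/day


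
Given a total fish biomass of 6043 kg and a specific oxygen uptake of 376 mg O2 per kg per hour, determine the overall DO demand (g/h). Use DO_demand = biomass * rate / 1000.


Total O2 consumption (mg/h) = 6043 kg * 376 mg/(kg*h) = 2272168 mg/h
Convert to g/h: 2272168 / 1000 = 2272.168 g/h

2272.168 g/h


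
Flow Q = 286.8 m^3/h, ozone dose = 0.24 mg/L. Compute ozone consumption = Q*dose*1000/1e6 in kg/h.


O3 demand (mg/h) = Q * dose * 1000 = 286.8 * 0.24 * 1000 = 68832 mg/h
Convert mg to kg: 68832 / 1e6 = 0.068832 kg/h

0.068832 kg/h


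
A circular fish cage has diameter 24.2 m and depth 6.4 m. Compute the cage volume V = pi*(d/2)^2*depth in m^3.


r = d/2 = 24.2/2 = 12.1 m
Base area = pi*r^2 = pi*12.1^2 = 459.96058 m^2
Volume = 459.96058 * 6.4 = 2943.75 m^3

2943.75 m^3


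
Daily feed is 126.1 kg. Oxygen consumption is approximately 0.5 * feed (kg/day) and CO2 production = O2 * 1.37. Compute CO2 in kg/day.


O2 = 126.1 * 0.5 = 63.05
CO2 = 63.05 * 1.37 = 86.3785

86.3785 kg/day


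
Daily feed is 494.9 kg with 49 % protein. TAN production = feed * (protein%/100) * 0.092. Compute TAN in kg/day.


Protein in feed = 494.9 * 49/100 = 242.501 kg/day
TAN = protein * 0.092 = 242.501 * 0.092 = 22.310092 kg/day

22.310092 kg/day


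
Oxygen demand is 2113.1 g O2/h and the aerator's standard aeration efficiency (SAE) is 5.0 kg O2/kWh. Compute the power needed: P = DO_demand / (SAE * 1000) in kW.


SAE in g O2/kWh = 5.0 * 1000 = 5000 g/kWh
P = DO_demand / SAE_g = 2113.1 / 5000 = 0.42262 kW

0.42262 kW


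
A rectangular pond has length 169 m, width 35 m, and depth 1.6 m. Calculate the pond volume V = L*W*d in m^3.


Base area = L * W = 169 * 35 = 5915 m^2
Volume = area * depth = 5915 * 1.6 = 9464 m^3

9464 m^3


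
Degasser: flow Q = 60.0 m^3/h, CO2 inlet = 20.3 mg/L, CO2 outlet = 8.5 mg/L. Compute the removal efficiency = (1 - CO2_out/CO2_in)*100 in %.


CO2_out / CO2_in = 8.5 / 20.3 = 0.41871921
Fraction remaining = 0.41871921
efficiency = (1 - 0.41871921) * 100 = 58.1281 %

58.1281 %


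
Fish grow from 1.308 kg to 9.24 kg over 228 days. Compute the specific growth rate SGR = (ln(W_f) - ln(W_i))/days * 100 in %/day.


ln(W_f) = ln(9.24) = 2.2235419
ln(W_i) = ln(1.308) = 0.26849925
ln(W_f) - ln(W_i) = 2.2235419 - 0.26849925 = 1.9550426
SGR = 1.9550426 / 228 * 100 = 0.857475 %/day

0.857475 %/day


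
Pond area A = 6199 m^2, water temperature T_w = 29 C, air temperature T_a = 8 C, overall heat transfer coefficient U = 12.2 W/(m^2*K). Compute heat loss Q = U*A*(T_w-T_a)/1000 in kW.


Temperature difference dT = 29 - 8 = 21 K
Heat loss (W) = U * A * dT = 12.2 * 6199 * 21 = 1588183.8 W
Convert to kW: 1588183.8 / 1000 = 1588.1838 kW

1588.1838 kW


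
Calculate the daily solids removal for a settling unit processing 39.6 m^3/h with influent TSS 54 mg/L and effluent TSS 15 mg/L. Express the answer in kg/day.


Concentration drop: TSS_in - TSS_out = 54 - 15 = 39 mg/L
Hourly solids removed = Q * dTSS = 39.6 m^3/h * 39 mg/L = 1544.4 g/h  (m^3/h * mg/L = g/h)
Daily solids removed = 1544.4 * 24 = 37065.6 g/day
Convert g to kg: 37065.6 / 1000 = 37.0656 kg/day

37.0656 kg/day


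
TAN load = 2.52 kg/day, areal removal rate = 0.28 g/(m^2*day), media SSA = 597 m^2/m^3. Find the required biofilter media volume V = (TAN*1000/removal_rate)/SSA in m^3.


A = 2.52*1000 / 0.28 = 9000 m^2
V = 9000 / 597 = 15.0754

15.0754 m^3


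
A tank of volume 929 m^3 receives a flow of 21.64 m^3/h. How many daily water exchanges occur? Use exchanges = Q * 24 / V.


Daily flow volume = 21.64 m^3/h * 24 h = 519.36 m^3/day
Exchanges = daily flow / tank volume = 519.36 / 929 = 0.559053 exchanges/day

0.559053 exchanges/day


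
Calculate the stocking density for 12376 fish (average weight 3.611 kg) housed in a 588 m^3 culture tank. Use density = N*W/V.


Total biomass = 12376 fish * 3.611 kg = 44689.736 kg
Density = total biomass / volume = 44689.736 / 588 = 76.003 kg/m^3

76.003 kg/m^3


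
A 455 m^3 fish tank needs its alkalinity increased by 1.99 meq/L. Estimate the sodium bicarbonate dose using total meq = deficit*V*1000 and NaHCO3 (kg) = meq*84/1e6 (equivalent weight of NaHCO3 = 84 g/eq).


Tank volume in L = 455 m^3 * 1000 = 455000 L
Total meq required = 1.99 meq/L * 455000 L = 905450 meq
NaHCO3 mass = 905450 meq * 84 mg/meq / 1e6 = 76.0578 kg

76.0578 kg


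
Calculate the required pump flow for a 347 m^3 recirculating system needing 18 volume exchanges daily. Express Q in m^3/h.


Daily recirculation volume = 347 m^3 * 18 = 6246 m^3/day
Flow rate Q = daily volume / 24 h = 6246 / 24 = 260.25 m^3/h

260.25 m^3/h


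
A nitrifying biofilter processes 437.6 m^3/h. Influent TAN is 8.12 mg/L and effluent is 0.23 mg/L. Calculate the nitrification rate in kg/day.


Concentration drop: TAN_in - TAN_out = 8.12 - 0.23 = 7.89 mg/L
Hourly TAN removed = Q * dTAN = 437.6 m^3/h * 7.89 mg/L = 3452.664 g/h  (m^3/h * mg/L = g/h)
Daily TAN removed = 3452.664 * 24 = 82863.936 g/day
Convert to kg/day: 82863.936 / 1000 = 82.863936 kg/day

82.863936 kg/day


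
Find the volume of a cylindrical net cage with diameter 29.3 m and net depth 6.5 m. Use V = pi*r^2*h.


r = d/2 = 29.3/2 = 14.65 m
Base area = pi*r^2 = pi*14.65^2 = 674.25647 m^2
Volume = 674.25647 * 6.5 = 4382.67 m^3

4382.67 m^3


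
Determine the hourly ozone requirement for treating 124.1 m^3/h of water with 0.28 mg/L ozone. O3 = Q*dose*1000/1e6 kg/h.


O3 demand (mg/h) = Q * dose * 1000 = 124.1 * 0.28 * 1000 = 34748 mg/h
Convert mg to kg: 34748 / 1e6 = 0.034748 kg/h

0.034748 kg/h


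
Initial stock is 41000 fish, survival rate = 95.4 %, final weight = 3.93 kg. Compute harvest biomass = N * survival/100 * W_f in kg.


Survivors = 41000 * 95.4/100 = 39114 fish
Harvest biomass = survivors * W_f = 39114 * 3.93 = 153718.02 kg

153718.02 kg


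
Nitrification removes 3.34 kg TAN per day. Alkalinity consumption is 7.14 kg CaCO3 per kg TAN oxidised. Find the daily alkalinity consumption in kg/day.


Alkalinity factor: 7.14 kg CaCO3 consumed per kg TAN nitrified
alk = 3.34 kg TAN * 7.14 = 23.8476 kg CaCO3/day

23.8476 kg CaCO3/day


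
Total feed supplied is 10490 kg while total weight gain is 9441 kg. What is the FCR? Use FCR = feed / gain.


FCR = feed consumed / weight gained
FCR = 10490 kg / 9441 kg = 1.11111

1.11111


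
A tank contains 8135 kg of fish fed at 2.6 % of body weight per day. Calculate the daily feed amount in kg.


Feeding rate fraction = 2.6% / 100 = 0.026
Daily feed = 8135 kg * 0.026 = 211.51 kg/day

211.51 kg/day


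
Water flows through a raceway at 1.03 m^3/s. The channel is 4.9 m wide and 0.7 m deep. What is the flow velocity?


Cross-sectional area = W * d = 4.9 * 0.7 = 3.43 m^2
Velocity = Q / A = 1.03 / 3.43 = 0.300292 m/s

0.300292 m/s


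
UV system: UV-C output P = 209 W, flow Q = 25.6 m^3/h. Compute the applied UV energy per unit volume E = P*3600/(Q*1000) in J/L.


Energy delivered per hour = 209 W * 3600 s = 752400 J/h
Volume treated per hour = 25.6 m^3/h * 1000 = 25600 L/h
dose = 752400 / 25600 = 29.3906 J/L

29.3906 J/L


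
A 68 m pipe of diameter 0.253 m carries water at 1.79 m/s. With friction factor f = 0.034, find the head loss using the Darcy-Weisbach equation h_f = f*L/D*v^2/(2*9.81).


v^2 = 1.79^2 = 3.2041 m^2/s^2
L/D = 68/0.253 = 268.7747
h_f = f*(L/D)*v^2/(2g) = 0.034 * 268.7747 * 3.2041 / 19.62 = 1.49236 m

1.49236 m


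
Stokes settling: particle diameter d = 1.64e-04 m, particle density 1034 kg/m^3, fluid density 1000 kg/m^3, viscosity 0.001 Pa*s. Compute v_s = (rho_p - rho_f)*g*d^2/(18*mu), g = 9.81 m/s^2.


Density difference: rho_p - rho_f = 1034 - 1000 = 34 kg/m^3
d^2 = (1.64e-04)^2 = 2.6896e-08 m^2
Numerator = (rho_p - rho_f) * g * d^2 = 34 * 9.81 * 2.6896e-08 = 8.9708918e-06
Denominator = 18 * mu = 18 * 0.001 = 0.018
v_s = 8.9708918e-06 / 0.018 = 4.98383e-04 m/s
Check: Re = rho_f * v_s * d / mu = 1000 * 4.98383e-04 * 1.64e-04 / 0.001 = 0.0817 < 1, so Stokes' law applies.

4.98383e-04 m/s


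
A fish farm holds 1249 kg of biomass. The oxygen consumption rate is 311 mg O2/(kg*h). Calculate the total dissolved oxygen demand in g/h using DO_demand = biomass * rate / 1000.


Total O2 consumption (mg/h) = 1249 kg * 311 mg/(kg*h) = 388439 mg/h
Convert to g/h: 388439 / 1000 = 388.439 g/h

388.439 g/h


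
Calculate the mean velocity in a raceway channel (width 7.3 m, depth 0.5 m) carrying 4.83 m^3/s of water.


Cross-sectional area = W * d = 7.3 * 0.5 = 3.65 m^2
Velocity = Q / A = 4.83 / 3.65 = 1.32329 m/s

1.32329 m/s


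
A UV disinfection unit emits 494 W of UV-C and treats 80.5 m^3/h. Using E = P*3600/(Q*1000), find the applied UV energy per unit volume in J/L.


Energy delivered per hour = 494 W * 3600 s = 1778400 J/h
Volume treated per hour = 80.5 m^3/h * 1000 = 80500 L/h
dose = 1778400 / 80500 = 22.0919 J/L

22.0919 J/L


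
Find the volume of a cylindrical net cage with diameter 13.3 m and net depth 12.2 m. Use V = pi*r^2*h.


r = d/2 = 13.3/2 = 6.65 m
Base area = pi*r^2 = pi*6.65^2 = 138.92908 m^2
Volume = 138.92908 * 12.2 = 1694.93 m^3

1694.93 m^3


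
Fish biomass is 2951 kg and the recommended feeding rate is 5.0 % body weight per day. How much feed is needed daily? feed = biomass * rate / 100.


Feeding rate fraction = 5.0% / 100 = 0.05
Daily feed = 2951 kg * 0.05 = 147.55 kg/day

147.55 kg/day


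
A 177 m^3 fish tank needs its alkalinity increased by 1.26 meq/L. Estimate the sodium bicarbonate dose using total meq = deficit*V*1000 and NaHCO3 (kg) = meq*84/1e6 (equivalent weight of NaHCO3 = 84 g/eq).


Tank volume in L = 177 m^3 * 1000 = 177000 L
Total meq required = 1.26 meq/L * 177000 L = 223020 meq
NaHCO3 mass = 223020 meq * 84 mg/meq / 1e6 = 18.7337 kg

18.7337 kg


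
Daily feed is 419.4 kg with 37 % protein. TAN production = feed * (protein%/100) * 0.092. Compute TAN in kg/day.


Protein in feed = 419.4 * 37/100 = 155.178 kg/day
TAN = protein * 0.092 = 155.178 * 0.092 = 14.276376 kg/day

14.276376 kg/day


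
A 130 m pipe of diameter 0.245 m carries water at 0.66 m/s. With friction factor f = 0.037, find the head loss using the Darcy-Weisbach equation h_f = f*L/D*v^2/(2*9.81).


v^2 = 0.66^2 = 0.4356 m^2/s^2
L/D = 130/0.245 = 530.61224
h_f = f*(L/D)*v^2/(2g) = 0.037 * 530.61224 * 0.4356 / 19.62 = 0.435881 m

0.435881 m


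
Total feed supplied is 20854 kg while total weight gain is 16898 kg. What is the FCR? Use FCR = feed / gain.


FCR = feed consumed / weight gained
FCR = 20854 kg / 16898 kg = 1.23411

1.23411


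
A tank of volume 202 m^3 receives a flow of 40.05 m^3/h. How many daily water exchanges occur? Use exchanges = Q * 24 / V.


Daily flow volume = 40.05 m^3/h * 24 h = 961.2 m^3/day
Exchanges = daily flow / tank volume = 961.2 / 202 = 4.75842 exchanges/day

4.75842 exchanges/day


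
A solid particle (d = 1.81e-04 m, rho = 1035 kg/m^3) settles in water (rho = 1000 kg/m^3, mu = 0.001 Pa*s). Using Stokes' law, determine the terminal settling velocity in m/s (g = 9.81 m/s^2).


Density difference: rho_p - rho_f = 1035 - 1000 = 35 kg/m^3
d^2 = (1.81e-04)^2 = 3.2761e-08 m^2
Numerator = (rho_p - rho_f) * g * d^2 = 35 * 9.81 * 3.2761e-08 = 1.1248489e-05
Denominator = 18 * mu = 18 * 0.001 = 0.018
v_s = 1.1248489e-05 / 0.018 = 6.24916e-04 m/s
Check: Re = rho_f * v_s * d / mu = 1000 * 6.24916e-04 * 1.81e-04 / 0.001 = 0.113 < 1, so Stokes' law applies.

6.24916e-04 m/s


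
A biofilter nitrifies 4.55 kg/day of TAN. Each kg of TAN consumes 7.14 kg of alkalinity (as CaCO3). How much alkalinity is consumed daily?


Alkalinity factor: 7.14 kg CaCO3 consumed per kg TAN nitrified
alk = 4.55 kg TAN * 7.14 = 32.487 kg CaCO3/day

32.487 kg CaCO3/day


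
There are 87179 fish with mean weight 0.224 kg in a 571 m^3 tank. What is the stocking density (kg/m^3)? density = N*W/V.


Total biomass = 87179 fish * 0.224 kg = 19528.096 kg
Density = total biomass / volume = 19528.096 / 571 = 34.1998 kg/m^3

34.1998 kg/m^3


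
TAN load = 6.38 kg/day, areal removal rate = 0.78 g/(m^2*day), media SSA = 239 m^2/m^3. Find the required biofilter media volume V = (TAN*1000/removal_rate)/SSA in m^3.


A = 6.38*1000 / 0.78 = 8179.4872 m^2
V = 8179.4872 / 239 = 34.2238

34.2238 m^3


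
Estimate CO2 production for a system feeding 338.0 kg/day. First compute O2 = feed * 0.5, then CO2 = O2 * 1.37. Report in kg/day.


O2 = 338.0 * 0.5 = 169
CO2 = 169 * 1.37 = 231.53

231.53 kg/day


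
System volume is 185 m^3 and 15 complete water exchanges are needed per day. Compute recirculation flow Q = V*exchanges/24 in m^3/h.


Daily recirculation volume = 185 m^3 * 15 = 2775 m^3/day
Flow rate Q = daily volume / 24 h = 2775 / 24 = 115.625 m^3/h

115.625 m^3/h


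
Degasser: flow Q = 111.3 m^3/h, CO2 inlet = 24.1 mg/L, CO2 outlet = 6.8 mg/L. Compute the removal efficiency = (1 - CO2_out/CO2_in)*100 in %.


CO2_out / CO2_in = 6.8 / 24.1 = 0.28215768
Fraction remaining = 0.28215768
efficiency = (1 - 0.28215768) * 100 = 71.7842 %

71.7842 %


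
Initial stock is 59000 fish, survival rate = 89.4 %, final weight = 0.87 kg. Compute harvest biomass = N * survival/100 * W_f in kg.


Survivors = 59000 * 89.4/100 = 52746 fish
Harvest biomass = survivors * W_f = 52746 * 0.87 = 45889.02 kg

45889.02 kg


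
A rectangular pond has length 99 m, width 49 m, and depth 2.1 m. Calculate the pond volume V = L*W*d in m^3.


Base area = L * W = 99 * 49 = 4851 m^2
Volume = area * depth = 4851 * 2.1 = 10187.1 m^3

10187.1 m^3


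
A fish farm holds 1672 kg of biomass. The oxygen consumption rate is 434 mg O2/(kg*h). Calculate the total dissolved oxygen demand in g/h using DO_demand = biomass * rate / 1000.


Total O2 consumption (mg/h) = 1672 kg * 434 mg/(kg*h) = 725648 mg/h
Convert to g/h: 725648 / 1000 = 725.648 g/h

725.648 g/h


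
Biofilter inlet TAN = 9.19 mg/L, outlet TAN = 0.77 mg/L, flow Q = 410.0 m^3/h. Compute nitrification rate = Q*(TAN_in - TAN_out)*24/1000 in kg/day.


Concentration drop: TAN_in - TAN_out = 9.19 - 0.77 = 8.42 mg/L
Hourly TAN removed = Q * dTAN = 410.0 m^3/h * 8.42 mg/L = 3452.2 g/h  (m^3/h * mg/L = g/h)
Daily TAN removed = 3452.2 * 24 = 82852.8 g/day
Convert to kg/day: 82852.8 / 1000 = 82.8528 kg/day

82.8528 kg/day


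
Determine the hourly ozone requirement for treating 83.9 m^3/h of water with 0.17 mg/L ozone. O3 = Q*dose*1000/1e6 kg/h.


O3 demand (mg/h) = Q * dose * 1000 = 83.9 * 0.17 * 1000 = 14263 mg/h
Convert mg to kg: 14263 / 1e6 = 0.014263 kg/h

0.014263 kg/h


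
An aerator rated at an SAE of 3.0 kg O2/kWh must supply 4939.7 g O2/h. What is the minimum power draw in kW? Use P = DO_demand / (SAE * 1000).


SAE in g O2/kWh = 3.0 * 1000 = 3000 g/kWh
P = DO_demand / SAE_g = 4939.7 / 3000 = 1.64657 kW

1.64657 kW


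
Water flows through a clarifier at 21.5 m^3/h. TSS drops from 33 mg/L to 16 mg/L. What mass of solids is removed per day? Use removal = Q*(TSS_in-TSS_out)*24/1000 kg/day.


Concentration drop: TSS_in - TSS_out = 33 - 16 = 17 mg/L
Hourly solids removed = Q * dTSS = 21.5 m^3/h * 17 mg/L = 365.5 g/h  (m^3/h * mg/L = g/h)
Daily solids removed = 365.5 * 24 = 8772 g/day
Convert g to kg: 8772 / 1000 = 8.772 kg/day

8.772 kg/day


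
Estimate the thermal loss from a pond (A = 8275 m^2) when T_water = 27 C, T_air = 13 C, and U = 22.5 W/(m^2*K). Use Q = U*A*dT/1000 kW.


Temperature difference dT = 27 - 13 = 14 K
Heat loss (W) = U * A * dT = 22.5 * 8275 * 14 = 2606625 W
Convert to kW: 2606625 / 1000 = 2606.625 kW

2606.625 kW


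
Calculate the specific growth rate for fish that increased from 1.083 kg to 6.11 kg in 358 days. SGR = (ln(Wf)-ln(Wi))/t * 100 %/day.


ln(W_f) = ln(6.11) = 1.8099268
ln(W_i) = ln(1.083) = 0.079734968
ln(W_f) - ln(W_i) = 1.8099268 - 0.079734968 = 1.7301918
SGR = 1.7301918 / 358 * 100 = 0.483294 %/day

0.483294 %/day


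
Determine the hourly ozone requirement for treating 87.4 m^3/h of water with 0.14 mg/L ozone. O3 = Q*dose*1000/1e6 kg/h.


O3 demand (mg/h) = Q * dose * 1000 = 87.4 * 0.14 * 1000 = 12236 mg/h
Convert mg to kg: 12236 / 1e6 = 0.012236 kg/h

0.012236 kg/h


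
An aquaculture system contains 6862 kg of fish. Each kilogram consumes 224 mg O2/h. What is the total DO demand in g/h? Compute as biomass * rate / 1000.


Total O2 consumption (mg/h) = 6862 kg * 224 mg/(kg*h) = 1537088 mg/h
Convert to g/h: 1537088 / 1000 = 1537.088 g/h

1537.088 g/h


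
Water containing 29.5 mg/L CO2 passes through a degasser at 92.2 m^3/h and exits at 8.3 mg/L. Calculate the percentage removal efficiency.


CO2_out / CO2_in = 8.3 / 29.5 = 0.28135593
Fraction remaining = 0.28135593
efficiency = (1 - 0.28135593) * 100 = 71.8644 %

71.8644 %


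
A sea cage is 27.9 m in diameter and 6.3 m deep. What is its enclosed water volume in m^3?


r = d/2 = 27.9/2 = 13.95 m
Base area = pi*r^2 = pi*13.95^2 = 611.36178 m^2
Volume = 611.36178 * 6.3 = 3851.58 m^3

3851.58 m^3


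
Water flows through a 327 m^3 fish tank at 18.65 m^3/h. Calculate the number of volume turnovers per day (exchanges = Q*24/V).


Daily flow volume = 18.65 m^3/h * 24 h = 447.6 m^3/day
Exchanges = daily flow / tank volume = 447.6 / 327 = 1.36881 exchanges/day

1.36881 exchanges/day


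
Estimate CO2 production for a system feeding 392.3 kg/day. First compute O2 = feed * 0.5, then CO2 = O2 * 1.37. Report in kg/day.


O2 = 392.3 * 0.5 = 196.15
CO2 = 196.15 * 1.37 = 268.7255

268.7255 kg/day


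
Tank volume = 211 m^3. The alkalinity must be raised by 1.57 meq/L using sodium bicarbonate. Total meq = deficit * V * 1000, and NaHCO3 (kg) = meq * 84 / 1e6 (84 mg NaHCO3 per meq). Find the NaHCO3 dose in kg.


Tank volume in L = 211 m^3 * 1000 = 211000 L
Total meq required = 1.57 meq/L * 211000 L = 331270 meq
NaHCO3 mass = 331270 meq * 84 mg/meq / 1e6 = 27.8267 kg

27.8267 kg


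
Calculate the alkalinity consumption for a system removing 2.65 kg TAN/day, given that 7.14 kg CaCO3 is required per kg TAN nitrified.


Alkalinity factor: 7.14 kg CaCO3 consumed per kg TAN nitrified
alk = 2.65 kg TAN * 7.14 = 18.921 kg CaCO3/day

18.921 kg CaCO3/day


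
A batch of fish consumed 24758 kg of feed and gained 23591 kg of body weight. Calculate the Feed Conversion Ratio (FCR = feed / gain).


FCR = feed consumed / weight gained
FCR = 24758 kg / 23591 kg = 1.04947

1.04947


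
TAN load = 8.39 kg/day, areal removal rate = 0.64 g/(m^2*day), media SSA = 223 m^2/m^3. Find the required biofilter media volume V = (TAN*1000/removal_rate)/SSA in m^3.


A = 8.39*1000 / 0.64 = 13109.375 m^2
V = 13109.375 / 223 = 58.7864

58.7864 m^3


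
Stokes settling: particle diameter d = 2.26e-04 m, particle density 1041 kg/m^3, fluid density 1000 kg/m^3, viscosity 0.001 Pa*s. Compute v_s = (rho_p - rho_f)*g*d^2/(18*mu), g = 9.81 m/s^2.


Density difference: rho_p - rho_f = 1041 - 1000 = 41 kg/m^3
d^2 = (2.26e-04)^2 = 5.1076e-08 m^2
Numerator = (rho_p - rho_f) * g * d^2 = 41 * 9.81 * 5.1076e-08 = 2.0543278e-05
Denominator = 18 * mu = 18 * 0.001 = 0.018
v_s = 2.0543278e-05 / 0.018 = 0.00114129 m/s
Check: Re = rho_f * v_s * d / mu = 1000 * 0.00114129 * 2.26e-04 / 0.001 = 0.258 < 1, so Stokes' law applies.

0.00114129 m/s


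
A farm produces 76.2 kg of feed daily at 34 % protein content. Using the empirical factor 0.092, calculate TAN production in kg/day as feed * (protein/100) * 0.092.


Protein in feed = 76.2 * 34/100 = 25.908 kg/day
TAN = protein * 0.092 = 25.908 * 0.092 = 2.383536 kg/day

2.383536 kg/day


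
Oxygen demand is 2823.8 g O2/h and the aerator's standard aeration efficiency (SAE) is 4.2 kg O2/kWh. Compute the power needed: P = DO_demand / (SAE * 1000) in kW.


SAE in g O2/kWh = 4.2 * 1000 = 4200 g/kWh
P = DO_demand / SAE_g = 2823.8 / 4200 = 0.672333 kW

0.672333 kW


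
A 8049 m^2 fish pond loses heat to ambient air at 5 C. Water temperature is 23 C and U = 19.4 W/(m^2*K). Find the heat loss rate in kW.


Temperature difference dT = 23 - 5 = 18 K
Heat loss (W) = U * A * dT = 19.4 * 8049 * 18 = 2810710.8 W
Convert to kW: 2810710.8 / 1000 = 2810.7108 kW

2810.7108 kW


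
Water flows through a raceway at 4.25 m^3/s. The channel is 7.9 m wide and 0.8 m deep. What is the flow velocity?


Cross-sectional area = W * d = 7.9 * 0.8 = 6.32 m^2
Velocity = Q / A = 4.25 / 6.32 = 0.672468 m/s

0.672468 m/s


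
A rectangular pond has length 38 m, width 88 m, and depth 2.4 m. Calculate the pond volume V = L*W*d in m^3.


Base area = L * W = 38 * 88 = 3344 m^2
Volume = area * depth = 3344 * 2.4 = 8025.6 m^3

8025.6 m^3


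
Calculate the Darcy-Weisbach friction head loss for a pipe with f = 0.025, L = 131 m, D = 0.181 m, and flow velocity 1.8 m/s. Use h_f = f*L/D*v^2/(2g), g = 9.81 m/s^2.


v^2 = 1.8^2 = 3.24 m^2/s^2
L/D = 131/0.181 = 723.75691
h_f = f*(L/D)*v^2/(2g) = 0.025 * 723.75691 * 3.24 / 19.62 = 2.98799 m

2.98799 m


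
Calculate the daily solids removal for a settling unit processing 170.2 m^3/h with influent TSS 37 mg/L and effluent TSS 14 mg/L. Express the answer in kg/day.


Concentration drop: TSS_in - TSS_out = 37 - 14 = 23 mg/L
Hourly solids removed = Q * dTSS = 170.2 m^3/h * 23 mg/L = 3914.6 g/h  (m^3/h * mg/L = g/h)
Daily solids removed = 3914.6 * 24 = 93950.4 g/day
Convert g to kg: 93950.4 / 1000 = 93.9504 kg/day

93.9504 kg/day


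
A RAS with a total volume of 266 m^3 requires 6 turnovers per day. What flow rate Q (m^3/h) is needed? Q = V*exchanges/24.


Daily recirculation volume = 266 m^3 * 6 = 1596 m^3/day
Flow rate Q = daily volume / 24 h = 1596 / 24 = 66.5 m^3/h

66.5 m^3/h


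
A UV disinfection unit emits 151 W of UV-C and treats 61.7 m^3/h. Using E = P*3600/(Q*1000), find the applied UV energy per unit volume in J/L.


Energy delivered per hour = 151 W * 3600 s = 543600 J/h
Volume treated per hour = 61.7 m^3/h * 1000 = 61700 L/h
dose = 543600 / 61700 = 8.81037 J/L

8.81037 J/L


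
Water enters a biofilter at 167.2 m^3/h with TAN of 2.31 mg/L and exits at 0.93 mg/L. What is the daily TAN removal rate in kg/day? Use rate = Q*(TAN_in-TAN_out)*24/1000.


Concentration drop: TAN_in - TAN_out = 2.31 - 0.93 = 1.38 mg/L
Hourly TAN removed = Q * dTAN = 167.2 m^3/h * 1.38 mg/L = 230.736 g/h  (m^3/h * mg/L = g/h)
Daily TAN removed = 230.736 * 24 = 5537.664 g/day
Convert to kg/day: 5537.664 / 1000 = 5.537664 kg/day

5.537664 kg/day


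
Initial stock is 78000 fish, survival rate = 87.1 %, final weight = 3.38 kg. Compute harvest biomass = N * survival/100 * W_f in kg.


Survivors = 78000 * 87.1/100 = 67938 fish
Harvest biomass = survivors * W_f = 67938 * 3.38 = 229630.44 kg

229630.44 kg


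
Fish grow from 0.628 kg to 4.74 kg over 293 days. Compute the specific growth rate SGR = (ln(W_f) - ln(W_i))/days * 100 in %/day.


ln(W_f) = ln(4.74) = 1.5560371
ln(W_i) = ln(0.628) = -0.46521511
ln(W_f) - ln(W_i) = 1.5560371 - -0.46521511 = 2.0212522
SGR = 2.0212522 / 293 * 100 = 0.689847 %/day

0.689847 %/day


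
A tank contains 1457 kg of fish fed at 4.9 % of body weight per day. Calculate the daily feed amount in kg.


Feeding rate fraction = 4.9% / 100 = 0.049
Daily feed = 1457 kg * 0.049 = 71.393 kg/day

71.393 kg/day


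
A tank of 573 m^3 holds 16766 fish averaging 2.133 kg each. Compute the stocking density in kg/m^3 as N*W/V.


Total biomass = 16766 fish * 2.133 kg = 35761.878 kg
Density = total biomass / volume = 35761.878 / 573 = 62.4117 kg/m^3

62.4117 kg/m^3


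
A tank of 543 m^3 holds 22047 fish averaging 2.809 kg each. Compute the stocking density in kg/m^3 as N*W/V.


Total biomass = 22047 fish * 2.809 kg = 61930.023 kg
Density = total biomass / volume = 61930.023 / 543 = 114.052 kg/m^3

114.052 kg/m^3


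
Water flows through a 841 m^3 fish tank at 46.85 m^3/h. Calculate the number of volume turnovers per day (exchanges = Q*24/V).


Daily flow volume = 46.85 m^3/h * 24 h = 1124.4 m^3/day
Exchanges = daily flow / tank volume = 1124.4 / 841 = 1.33698 exchanges/day

1.33698 exchanges/day


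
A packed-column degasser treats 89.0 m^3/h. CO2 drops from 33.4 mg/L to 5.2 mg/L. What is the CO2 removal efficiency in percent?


CO2_out / CO2_in = 5.2 / 33.4 = 0.15568862
Fraction remaining = 0.15568862
efficiency = (1 - 0.15568862) * 100 = 84.4311 %

84.4311 %


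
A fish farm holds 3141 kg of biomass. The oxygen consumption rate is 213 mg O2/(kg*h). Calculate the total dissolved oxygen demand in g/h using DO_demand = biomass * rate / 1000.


Total O2 consumption (mg/h) = 3141 kg * 213 mg/(kg*h) = 669033 mg/h
Convert to g/h: 669033 / 1000 = 669.033 g/h

669.033 g/h


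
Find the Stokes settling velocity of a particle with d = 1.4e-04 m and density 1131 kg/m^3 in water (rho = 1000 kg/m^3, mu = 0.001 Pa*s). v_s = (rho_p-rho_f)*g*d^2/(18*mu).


Density difference: rho_p - rho_f = 1131 - 1000 = 131 kg/m^3
d^2 = (1.4e-04)^2 = 1.96e-08 m^2
Numerator = (rho_p - rho_f) * g * d^2 = 131 * 9.81 * 1.96e-08 = 2.5188156e-05
Denominator = 18 * mu = 18 * 0.001 = 0.018
v_s = 2.5188156e-05 / 0.018 = 0.00139934 m/s
Check: Re = rho_f * v_s * d / mu = 1000 * 0.00139934 * 1.4e-04 / 0.001 = 0.196 < 1, so Stokes' law applies.

0.00139934 m/s


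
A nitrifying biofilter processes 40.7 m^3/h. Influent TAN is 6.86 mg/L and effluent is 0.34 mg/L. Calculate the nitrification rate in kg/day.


Concentration drop: TAN_in - TAN_out = 6.86 - 0.34 = 6.52 mg/L
Hourly TAN removed = Q * dTAN = 40.7 m^3/h * 6.52 mg/L = 265.364 g/h  (m^3/h * mg/L = g/h)
Daily TAN removed = 265.364 * 24 = 6368.736 g/day
Convert to kg/day: 6368.736 / 1000 = 6.368736 kg/day

6.368736 kg/day


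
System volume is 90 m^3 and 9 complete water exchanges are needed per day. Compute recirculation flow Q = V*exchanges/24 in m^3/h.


Daily recirculation volume = 90 m^3 * 9 = 810 m^3/day
Flow rate Q = daily volume / 24 h = 810 / 24 = 33.75 m^3/h

33.75 m^3/h


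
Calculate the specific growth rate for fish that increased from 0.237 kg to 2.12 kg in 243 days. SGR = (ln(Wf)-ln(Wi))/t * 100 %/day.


ln(W_f) = ln(2.12) = 0.75141609
ln(W_i) = ln(0.237) = -1.4396951
ln(W_f) - ln(W_i) = 0.75141609 - -1.4396951 = 2.1911112
SGR = 2.1911112 / 243 * 100 = 0.901692 %/day

0.901692 %/day


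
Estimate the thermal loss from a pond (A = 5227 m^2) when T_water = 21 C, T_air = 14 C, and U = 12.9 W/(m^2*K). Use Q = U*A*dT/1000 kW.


Temperature difference dT = 21 - 14 = 7 K
Heat loss (W) = U * A * dT = 12.9 * 5227 * 7 = 471998.1 W
Convert to kW: 471998.1 / 1000 = 471.9981 kW

471.9981 kW


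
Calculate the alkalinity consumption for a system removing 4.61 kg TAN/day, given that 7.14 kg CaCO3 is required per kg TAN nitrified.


Alkalinity factor: 7.14 kg CaCO3 consumed per kg TAN nitrified
alk = 4.61 kg TAN * 7.14 = 32.9154 kg CaCO3/day

32.9154 kg CaCO3/day


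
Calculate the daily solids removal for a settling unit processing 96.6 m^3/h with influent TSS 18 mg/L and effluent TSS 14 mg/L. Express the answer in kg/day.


Concentration drop: TSS_in - TSS_out = 18 - 14 = 4 mg/L
Hourly solids removed = Q * dTSS = 96.6 m^3/h * 4 mg/L = 386.4 g/h  (m^3/h * mg/L = g/h)
Daily solids removed = 386.4 * 24 = 9273.6 g/day
Convert g to kg: 9273.6 / 1000 = 9.2736 kg/day

9.2736 kg/day


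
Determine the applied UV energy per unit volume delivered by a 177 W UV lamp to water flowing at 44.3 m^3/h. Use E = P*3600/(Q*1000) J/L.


Energy delivered per hour = 177 W * 3600 s = 637200 J/h
Volume treated per hour = 44.3 m^3/h * 1000 = 44300 L/h
dose = 637200 / 44300 = 14.3837 J/L

14.3837 J/L


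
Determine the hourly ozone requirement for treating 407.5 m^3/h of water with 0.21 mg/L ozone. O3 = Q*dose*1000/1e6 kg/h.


O3 demand (mg/h) = Q * dose * 1000 = 407.5 * 0.21 * 1000 = 85575 mg/h
Convert mg to kg: 85575 / 1e6 = 0.085575 kg/h

0.085575 kg/h


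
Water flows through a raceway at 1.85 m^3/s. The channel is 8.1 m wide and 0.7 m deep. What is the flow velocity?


Cross-sectional area = W * d = 8.1 * 0.7 = 5.67 m^2
Velocity = Q / A = 1.85 / 5.67 = 0.326279 m/s

0.326279 m/s


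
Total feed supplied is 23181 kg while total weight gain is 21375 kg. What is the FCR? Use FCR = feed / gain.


FCR = feed consumed / weight gained
FCR = 23181 kg / 21375 kg = 1.08449

1.08449


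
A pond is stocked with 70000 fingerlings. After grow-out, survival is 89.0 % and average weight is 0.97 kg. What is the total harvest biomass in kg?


Survivors = 70000 * 89.0/100 = 62300 fish
Harvest biomass = survivors * W_f = 62300 * 0.97 = 60431 kg

60431 kg


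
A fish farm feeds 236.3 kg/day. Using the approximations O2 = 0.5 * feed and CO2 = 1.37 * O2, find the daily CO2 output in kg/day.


O2 = 236.3 * 0.5 = 118.15
CO2 = 118.15 * 1.37 = 161.8655

161.8655 kg/day


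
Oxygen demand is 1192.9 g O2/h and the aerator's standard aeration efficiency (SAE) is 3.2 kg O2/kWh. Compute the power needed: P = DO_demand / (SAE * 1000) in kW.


SAE in g O2/kWh = 3.2 * 1000 = 3200 g/kWh
P = DO_demand / SAE_g = 1192.9 / 3200 = 0.372781 kW

0.372781 kW


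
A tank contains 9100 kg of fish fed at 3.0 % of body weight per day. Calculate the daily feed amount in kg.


Feeding rate fraction = 3.0% / 100 = 0.03
Daily feed = 9100 kg * 0.03 = 273 kg/day

273 kg/day


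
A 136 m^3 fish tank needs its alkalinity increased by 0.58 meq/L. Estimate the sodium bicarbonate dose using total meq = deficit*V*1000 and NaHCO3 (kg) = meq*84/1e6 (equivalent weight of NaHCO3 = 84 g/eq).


Tank volume in L = 136 m^3 * 1000 = 136000 L
Total meq required = 0.58 meq/L * 136000 L = 78880 meq
NaHCO3 mass = 78880 meq * 84 mg/meq / 1e6 = 6.62592 kg

6.62592 kg


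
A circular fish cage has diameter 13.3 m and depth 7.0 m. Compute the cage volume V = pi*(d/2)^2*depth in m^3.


r = d/2 = 13.3/2 = 6.65 m
Base area = pi*r^2 = pi*6.65^2 = 138.92908 m^2
Volume = 138.92908 * 7.0 = 972.504 m^3

972.504 m^3


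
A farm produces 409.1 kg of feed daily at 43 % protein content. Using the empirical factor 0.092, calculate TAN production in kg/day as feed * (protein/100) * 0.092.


Protein in feed = 409.1 * 43/100 = 175.913 kg/day
TAN = protein * 0.092 = 175.913 * 0.092 = 16.183996 kg/day

16.183996 kg/day


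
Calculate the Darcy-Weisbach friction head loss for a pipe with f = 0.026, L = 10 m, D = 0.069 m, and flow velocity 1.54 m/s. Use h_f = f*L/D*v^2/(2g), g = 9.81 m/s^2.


v^2 = 1.54^2 = 2.3716 m^2/s^2
L/D = 10/0.069 = 144.92754
h_f = f*(L/D)*v^2/(2g) = 0.026 * 144.92754 * 2.3716 / 19.62 = 0.455477 m

0.455477 m


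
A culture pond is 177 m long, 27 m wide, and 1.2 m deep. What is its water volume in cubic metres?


Base area = L * W = 177 * 27 = 4779 m^2
Volume = area * depth = 4779 * 1.2 = 5734.8 m^3

5734.8 m^3


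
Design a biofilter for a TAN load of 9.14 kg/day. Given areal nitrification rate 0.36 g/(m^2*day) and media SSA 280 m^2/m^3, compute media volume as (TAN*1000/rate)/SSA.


A = 9.14*1000 / 0.36 = 25388.889 m^2
V = 25388.889 / 280 = 90.6746

90.6746 m^3


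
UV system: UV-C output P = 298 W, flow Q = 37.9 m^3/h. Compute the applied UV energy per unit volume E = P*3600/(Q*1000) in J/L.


Energy delivered per hour = 298 W * 3600 s = 1072800 J/h
Volume treated per hour = 37.9 m^3/h * 1000 = 37900 L/h
dose = 1072800 / 37900 = 28.3061 J/L

28.3061 J/L


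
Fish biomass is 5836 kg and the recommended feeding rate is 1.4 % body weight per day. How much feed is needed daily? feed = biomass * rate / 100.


Feeding rate fraction = 1.4% / 100 = 0.014
Daily feed = 5836 kg * 0.014 = 81.704 kg/day

81.704 kg/day


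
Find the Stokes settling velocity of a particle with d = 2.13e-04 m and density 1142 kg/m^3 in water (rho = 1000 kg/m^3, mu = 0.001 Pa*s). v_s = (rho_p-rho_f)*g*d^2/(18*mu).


Density difference: rho_p - rho_f = 1142 - 1000 = 142 kg/m^3
d^2 = (2.13e-04)^2 = 4.5369e-08 m^2
Numerator = (rho_p - rho_f) * g * d^2 = 142 * 9.81 * 4.5369e-08 = 6.3199924e-05
Denominator = 18 * mu = 18 * 0.001 = 0.018
v_s = 6.3199924e-05 / 0.018 = 0.00351111 m/s
Check: Re = rho_f * v_s * d / mu = 1000 * 0.00351111 * 2.13e-04 / 0.001 = 0.748 < 1, so Stokes' law applies.

0.00351111 m/s


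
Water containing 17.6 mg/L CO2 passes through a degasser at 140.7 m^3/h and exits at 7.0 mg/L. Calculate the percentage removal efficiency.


CO2_out / CO2_in = 7.0 / 17.6 = 0.39772727
Fraction remaining = 0.39772727
efficiency = (1 - 0.39772727) * 100 = 60.2273 %

60.2273 %


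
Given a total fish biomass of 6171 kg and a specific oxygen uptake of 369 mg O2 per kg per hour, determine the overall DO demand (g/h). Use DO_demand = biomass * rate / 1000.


Total O2 consumption (mg/h) = 6171 kg * 369 mg/(kg*h) = 2277099 mg/h
Convert to g/h: 2277099 / 1000 = 2277.099 g/h

2277.099 g/h


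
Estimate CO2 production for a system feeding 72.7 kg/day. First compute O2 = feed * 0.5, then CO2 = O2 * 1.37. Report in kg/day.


O2 = 72.7 * 0.5 = 36.35
CO2 = 36.35 * 1.37 = 49.7995

49.7995 kg/day


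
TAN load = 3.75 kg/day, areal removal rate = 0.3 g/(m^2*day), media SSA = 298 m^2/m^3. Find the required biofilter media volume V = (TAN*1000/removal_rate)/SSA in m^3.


A = 3.75*1000 / 0.3 = 12500 m^2
V = 12500 / 298 = 41.9463

41.9463 m^3


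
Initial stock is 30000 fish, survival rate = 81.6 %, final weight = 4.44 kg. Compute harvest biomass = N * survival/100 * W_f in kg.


Survivors = 30000 * 81.6/100 = 24480 fish
Harvest biomass = survivors * W_f = 24480 * 4.44 = 108691.2 kg

108691.2 kg


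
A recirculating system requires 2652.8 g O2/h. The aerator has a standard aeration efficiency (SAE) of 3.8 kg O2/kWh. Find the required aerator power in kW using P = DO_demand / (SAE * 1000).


SAE in g O2/kWh = 3.8 * 1000 = 3800 g/kWh
P = DO_demand / SAE_g = 2652.8 / 3800 = 0.698105 kW

0.698105 kW


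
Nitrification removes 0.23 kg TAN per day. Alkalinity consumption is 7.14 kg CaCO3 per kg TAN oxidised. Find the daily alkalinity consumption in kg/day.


Alkalinity factor: 7.14 kg CaCO3 consumed per kg TAN nitrified
alk = 0.23 kg TAN * 7.14 = 1.6422 kg CaCO3/day

1.6422 kg CaCO3/day


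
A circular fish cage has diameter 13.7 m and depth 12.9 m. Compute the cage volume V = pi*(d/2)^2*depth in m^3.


r = d/2 = 13.7/2 = 6.85 m
Base area = pi*r^2 = pi*6.85^2 = 147.41138 m^2
Volume = 147.41138 * 12.9 = 1901.61 m^3

1901.61 m^3


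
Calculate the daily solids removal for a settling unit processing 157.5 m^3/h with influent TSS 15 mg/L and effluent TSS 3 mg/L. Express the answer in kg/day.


Concentration drop: TSS_in - TSS_out = 15 - 3 = 12 mg/L
Hourly solids removed = Q * dTSS = 157.5 m^3/h * 12 mg/L = 1890 g/h  (m^3/h * mg/L = g/h)
Daily solids removed = 1890 * 24 = 45360 g/day
Convert g to kg: 45360 / 1000 = 45.36 kg/day

45.36 kg/day


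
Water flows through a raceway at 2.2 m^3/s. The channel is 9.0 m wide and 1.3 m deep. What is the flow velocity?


Cross-sectional area = W * d = 9.0 * 1.3 = 11.7 m^2
Velocity = Q / A = 2.2 / 11.7 = 0.188034 m/s

0.188034 m/s


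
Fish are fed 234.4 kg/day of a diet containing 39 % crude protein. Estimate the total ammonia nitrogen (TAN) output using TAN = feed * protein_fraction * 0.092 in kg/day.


Protein in feed = 234.4 * 39/100 = 91.416 kg/day
TAN = protein * 0.092 = 91.416 * 0.092 = 8.410272 kg/day

8.410272 kg/day


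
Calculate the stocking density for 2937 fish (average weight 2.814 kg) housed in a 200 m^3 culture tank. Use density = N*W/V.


Total biomass = 2937 fish * 2.814 kg = 8264.718 kg
Density = total biomass / volume = 8264.718 / 200 = 41.3236 kg/m^3

41.3236 kg/m^3
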